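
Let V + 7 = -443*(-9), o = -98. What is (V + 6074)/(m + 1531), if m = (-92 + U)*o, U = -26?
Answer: 10054/13095 ≈ 0.76777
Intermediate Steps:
V = 3980 (V = -7 - 443*(-9) = -7 + 3987 = 3980)
m = 11564 (m = (-92 - 26)*(-98) = -118*(-98) = 11564)
(V + 6074)/(m + 1531) = (3980 + 6074)/(11564 + 1531) = 10054/13095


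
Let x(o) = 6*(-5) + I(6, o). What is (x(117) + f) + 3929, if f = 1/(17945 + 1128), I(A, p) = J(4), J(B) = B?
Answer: 74441920/19073 ≈ 3903.0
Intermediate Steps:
I(A, p) = 4
x(o) = -26 (x(o) = 6*(-5) + 4 = -30 + 4 = -26)
f = 1/19073 ≈ 5.2430e-5
(x(117) + f) + 3929 = (-26 + 1/19073) + 3929 = -495897/19073 + 3929 = 74441920/19073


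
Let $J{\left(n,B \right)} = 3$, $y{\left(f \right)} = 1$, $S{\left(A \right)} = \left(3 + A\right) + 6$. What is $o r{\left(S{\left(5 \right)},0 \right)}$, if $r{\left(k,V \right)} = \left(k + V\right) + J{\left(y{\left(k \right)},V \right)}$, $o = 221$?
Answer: $3757$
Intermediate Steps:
$S{\left(A \right)} = 9 + A$
$r{\left(k,V \right)} = 3 + V + k$ ($r{\left(k,V \right)} = \left(k + V\right) + 3 = \left(V + k\right) + 3 = 3 + V + k$)
$o r{\left(S{\left(5 \right)},0 \right)} = 221 \left(3 + 0 + \left(9 + 5\right)\right) = 221 \left(3 + 0 + 14\right) = 221 \cdot 17 = 3757$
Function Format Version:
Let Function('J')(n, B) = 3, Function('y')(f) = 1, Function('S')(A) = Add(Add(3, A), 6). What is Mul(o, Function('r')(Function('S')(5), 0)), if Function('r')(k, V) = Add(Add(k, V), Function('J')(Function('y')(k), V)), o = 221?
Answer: 3757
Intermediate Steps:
Function('S')(A) = Add(9, A)
Function('r')(k, V) = Add(3, V, k) (Function('r')(k, V) = Add(Add(k, V), 3) = Add(Add(V, k), 3) = Add(3, V, k))
Mul(o, Function('r')(Function('S')(5), 0)) = Mul(221, Add(3, 0, Add(9, 5))) = Mul(221, Add(3, 0, 14)) = Mul(221, 17) = 3757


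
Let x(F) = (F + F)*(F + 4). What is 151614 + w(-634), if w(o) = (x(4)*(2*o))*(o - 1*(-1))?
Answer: 51520830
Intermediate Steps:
x(F) = 2*F*(4 + F) (x(F) = (2*F)*(4 + F) = 2*F*(4 + F))
w(o) = 128*o*(1 + o) (w(o) = ((2*4*(4 + 4))*(2*o))*(o - 1*(-1)) = ((2*4*8)*(2*o))*(o + 1) = (64*(2*o))*(1 + o) = (128*o)*(1 + o) = 128*o*(1 + o))
151614 + w(-634) = 151614 + 128*(-634)*(1 - 634) = 151614 + 128*(-634)*(-633) = 151614 + 51369216 = 51520830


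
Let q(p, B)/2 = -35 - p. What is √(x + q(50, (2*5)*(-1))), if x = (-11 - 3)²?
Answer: √26 ≈ 5.0990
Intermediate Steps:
q(p, B) = -70 - 2*p (q(p, B) = 2*(-35 - p) = -70 - 2*p)
x = 196 (x = (-14)² = 196)
√(x + q(50, (2*5)*(-1))) = √(196 + (-70 - 2*50)) = √(196 + (-70 - 100)) = √(196 - 170) = √26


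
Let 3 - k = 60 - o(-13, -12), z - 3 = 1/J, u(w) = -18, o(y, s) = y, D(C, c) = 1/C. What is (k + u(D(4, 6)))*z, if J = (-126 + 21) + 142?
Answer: -9856/37 ≈ -266.38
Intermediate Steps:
J = 37 (J = -105 + 142 = 37)
z = 112/37 (z = 3 + 1/37 = 112/37 ≈ 3.0270)
k = -70 (k = 3 - (60 - 1*(-13)) = 3 - (60 + 13) = 3 - 1*73 = 3 - 73 = -70)
(k + u(D(4, 6)))*z = (-70 - 18)*(112/37) = -88*112/37 = -9856/37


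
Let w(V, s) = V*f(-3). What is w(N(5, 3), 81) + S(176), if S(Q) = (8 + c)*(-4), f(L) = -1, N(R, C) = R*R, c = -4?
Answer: -41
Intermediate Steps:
N(R, C) = R²
S(Q) = -16 (S(Q) = (8 - 4)*(-4) = 4*(-4) = -16)
w(V, s) = -V (w(V, s) = V*(-1) = -V)
w(N(5, 3), 81) + S(176) = -1*5² - 16 = -1*25 - 16 = -25 - 16 = -41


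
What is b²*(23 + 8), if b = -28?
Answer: 24304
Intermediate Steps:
b²*(23 + 8) = (-28)²*(23 + 8) = 784*31 = 24304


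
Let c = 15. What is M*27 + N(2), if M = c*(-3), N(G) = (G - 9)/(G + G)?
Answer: -4867/4 ≈ -1216.8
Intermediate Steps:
N(G) = (-9 + G)/(2*G) (N(G) = (-9 + G)/((2*G)) = (-9 + G)*(1/(2*G)) = (-9 + G)/(2*G))
M = -45 (M = 15*(-3) = -45)
M*27 + N(2) = -45*27 + (1/2)*(-9 + 2)/2 = -1215 + (1/2)*(1/2)*(-7) = -1215 - 7/4 = -4867/4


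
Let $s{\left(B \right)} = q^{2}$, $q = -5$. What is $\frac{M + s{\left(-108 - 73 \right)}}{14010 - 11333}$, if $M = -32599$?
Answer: $- \frac{32574}{2677} \approx -12.168$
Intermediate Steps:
$s{\left(B \right)} = 25$ ($s{\left(B \right)} = \left(-5\right)^{2} = 25$)
$\frac{M + s{\left(-108 - 73 \right)}}{14010 - 11333} = \frac{-32599 + 25}{14010 - 11333} = - \frac{32574}{2677}$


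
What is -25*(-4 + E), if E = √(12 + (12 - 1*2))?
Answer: 100 - 25*√22 ≈ -17.260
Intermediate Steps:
E = √22 (E = √(12 + (12 - 2)) = √(12 + 10) = √22 ≈ 4.6904)
-25*(-4 + E) = -25*(-4 + √22) = 100 - 25*√22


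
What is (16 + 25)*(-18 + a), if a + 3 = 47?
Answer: 1066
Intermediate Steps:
a = 44 (a = -3 + 47 = 44)
(16 + 25)*(-18 + a) = (16 + 25)*(-18 + 44) = 41*26 = 1066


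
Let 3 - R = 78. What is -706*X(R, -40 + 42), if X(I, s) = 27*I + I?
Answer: 1482600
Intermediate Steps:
R = -75 (R = 3 - 1*78 = 3 - 78 = -75)
X(I, s) = 28*I
-706*X(R, -40 + 42) = -19768*(-75) = -706*(-2100) = 1482600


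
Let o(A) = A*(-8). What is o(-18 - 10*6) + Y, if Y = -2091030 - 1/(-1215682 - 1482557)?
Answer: -5640414995033/2698239 ≈ -2.0904e+6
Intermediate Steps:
o(A) = -8*A
Y = -5642098696169/2698239 (Y = -2091030 - 1/(-2698239) = -2091030 - 1*(-1/2698239) = -2091030 + 1/2698239 = -5642098696169/2698239 ≈ -2.0910e+6)
o(-18 - 10*6) + Y = -8*(-18 - 10*6) - 5642098696169/2698239 = -8*(-18 - 60) - 5642098696169/2698239 = -8*(-78) - 5642098696169/2698239 = 624 - 5642098696169/2698239 = -5640414995033/2698239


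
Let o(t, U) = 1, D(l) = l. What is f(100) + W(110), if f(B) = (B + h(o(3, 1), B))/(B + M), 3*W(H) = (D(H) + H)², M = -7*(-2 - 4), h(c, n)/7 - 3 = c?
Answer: 3436592/213 ≈ 16134.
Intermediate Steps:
h(c, n) = 21 + 7*c
M = 42 (M = -7*(-6) = 42)
W(H) = 4*H²/3 (W(H) = (H + H)²/3 = (2*H)²/3 = (4*H²)/3 = 4*H²/3)
f(B) = (28 + B)/(42 + B) (f(B) = (B + (21 + 7*1))/(B + 42) = (B + (21 + 7))/(42 + B) = (B + 28)/(42 + B) = (28 + B)/(42 + B))
f(100) + W(110) = (28 + 100)/(42 + 100) + (4/3)*110² = 128/142 + (4/3)*12100 = (1/142)*128 + 48400/3 = 64/71 + 48400/3 = 3436592/213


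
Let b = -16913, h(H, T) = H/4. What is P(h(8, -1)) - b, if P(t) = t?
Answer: 16915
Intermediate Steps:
h(H, T) = H/4 (h(H, T) = H*(1/4) = H/4)
P(h(8, -1)) - b = (1/4)*8 - 1*(-16913) = 2 + 16913 = 16915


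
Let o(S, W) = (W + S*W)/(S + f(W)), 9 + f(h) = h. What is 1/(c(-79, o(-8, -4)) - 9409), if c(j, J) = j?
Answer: -1/9488 ≈ -0.00010540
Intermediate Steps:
f(h) = -9 + h
o(S, W) = (W + S*W)/(-9 + S + W) (o(S, W) = (W + S*W)/(S + (-9 + W)) = (W + S*W)/(-9 + S + W))
1/(c(-79, o(-8, -4)) - 9409) = 1/(-79 - 9409) = 1/(-9488) = -1/9488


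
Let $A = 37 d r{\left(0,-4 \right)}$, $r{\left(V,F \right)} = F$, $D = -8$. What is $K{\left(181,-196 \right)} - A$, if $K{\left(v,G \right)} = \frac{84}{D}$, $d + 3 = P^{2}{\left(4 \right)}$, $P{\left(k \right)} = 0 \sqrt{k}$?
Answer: $- \frac{909}{2} \approx -454.5$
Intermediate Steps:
$P{\left(k \right)} = 0$
$d = -3$ ($d = -3 + 0^{2} = -3 + 0 = -3$)
$K{\left(v,G \right)} = - \frac{21}{2}$ ($K{\left(v,G \right)} = \frac{84}{-8} = 84 \left(- \frac{1}{8}\right) = - \frac{21}{2}$)
$A = 444$ ($A = 37 \left(-3\right) \left(-4\right) = \left(-111\right) \left(-4\right) = 444$)
$K{\left(181,-196 \right)} - A = - \frac{21}{2} - 444 = - \frac{909}{2}$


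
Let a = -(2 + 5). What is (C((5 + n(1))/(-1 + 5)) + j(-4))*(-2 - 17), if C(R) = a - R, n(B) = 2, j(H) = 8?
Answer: 57/4 ≈ 14.250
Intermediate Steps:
a = -7 (a = -1*7 = -7)
C(R) = -7 - R
(C((5 + n(1))/(-1 + 5)) + j(-4))*(-2 - 17) = ((-7 - (5 + 2)/(-1 + 5)) + 8)*(-2 - 17) = ((-7 - 7/4) + 8)*(-19) = (-35/4 + 8)*(-19) = -¾*(-19) = 57/4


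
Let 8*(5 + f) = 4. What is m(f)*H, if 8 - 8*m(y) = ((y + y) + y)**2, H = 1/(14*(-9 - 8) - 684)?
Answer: 697/29504 ≈ 0.023624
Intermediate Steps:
f = -9/2 (f = -5 + (1/8)*4 = -5 + 1/2 = -9/2 ≈ -4.5000)
H = -1/922 (H = 1/(14*(-17) - 684) = 1/(-238 - 684) = 1/(-922) = -1/922 ≈ -0.0010846)
m(y) = 1 - 9*y**2/8 (m(y) = 1 - ((y + y) + y)**2/8 = 1 - (2*y + y)**2/8 = 1 - 9*y**2/8)
m(f)*H = (1 - 9*(-9/2)**2/8)*(-1/922) = (1 - 9/8*81/4)*(-1/922) = (1 - 729/32)*(-1/922) = -697/32*(-1/922) = 697/29504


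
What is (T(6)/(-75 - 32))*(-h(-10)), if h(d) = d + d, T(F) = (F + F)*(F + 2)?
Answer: -1920/107 ≈ -17.944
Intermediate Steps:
T(F) = 2*F*(2 + F) (T(F) = (2*F)*(2 + F) = 2*F*(2 + F))
h(d) = 2*d
(T(6)/(-75 - 32))*(-h(-10)) = ((2*6*(2 + 6))/(-75 - 32))*(-2*(-10)) = ((2*6*8)/(-107))*(-1*(-20)) = -1/107*96*20 = -96/107*20 = -1920/107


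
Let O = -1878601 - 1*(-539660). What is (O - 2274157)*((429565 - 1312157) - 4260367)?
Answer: 18582014876982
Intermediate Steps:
O = -1338941 (O = -1878601 + 539660 = -1338941)
(O - 2274157)*((429565 - 1312157) - 4260367) = (-1338941 - 2274157)*((429565 - 1312157) - 4260367) = -3613098*(-882592 - 4260367) = -3613098*(-5142959) = 18582014876982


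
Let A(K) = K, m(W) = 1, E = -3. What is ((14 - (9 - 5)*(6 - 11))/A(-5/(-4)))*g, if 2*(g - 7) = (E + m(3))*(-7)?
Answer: 1904/5 ≈ 380.80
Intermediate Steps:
g = 14 (g = 7 + ((-3 + 1)*(-7))/2 = 7 + (-2*(-7))/2 = 7 + (½)*14 = 7 + 7 = 14)
((14 - (9 - 5)*(6 - 11))/A(-5/(-4)))*g = ((14 - (9 - 5)*(6 - 11))/((-5/(-4))))*14 = ((14 - 4*(-5))/((-5*(-¼))))*14 = ((14 - 1*(-20))/(5/4))*14 = ((14 + 20)*(⅘))*14 = (34*(⅘))*14 = (136/5)*14 = 1904/5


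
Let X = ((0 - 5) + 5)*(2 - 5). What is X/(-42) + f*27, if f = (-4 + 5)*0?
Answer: 0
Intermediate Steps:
X = 0 (X = (-5 + 5)*(-3) = 0*(-3) = 0)
f = 0 (f = 1*0 = 0)
X/(-42) + f*27 = 0/(-42) + 0*27 = 0*(-1/42) + 0 = 0 + 0 = 0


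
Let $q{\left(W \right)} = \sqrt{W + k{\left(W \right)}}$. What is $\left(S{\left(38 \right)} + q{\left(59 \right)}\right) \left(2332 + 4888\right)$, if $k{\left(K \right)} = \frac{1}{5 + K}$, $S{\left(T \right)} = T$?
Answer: $274360 + \frac{1805 \sqrt{3777}}{2} \approx 3.2983 \cdot 10^{5}$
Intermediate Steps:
$q{\left(W \right)} = \sqrt{W + \frac{1}{5 + W}}$
$\left(S{\left(38 \right)} + q{\left(59 \right)}\right) \left(2332 + 4888\right) = \left(38 + \sqrt{\frac{1 + 59 \left(5 + 59\right)}{5 + 59}}\right) \left(2332 + 4888\right) = \left(38 + \sqrt{\frac{1 + 59 \cdot 64}{64}}\right) 7220 = \left(38 + \sqrt{\frac{1 + 3776}{64}}\right) 7220 = \left(38 + \sqrt{\frac{1}{64} \cdot 3777}\right) 7220 = \left(38 + \sqrt{\frac{3777}{64}}\right) 7220 = \left(38 + \frac{\sqrt{3777}}{8}\right) 7220 = 274360 + \frac{1805 \sqrt{3777}}{2}$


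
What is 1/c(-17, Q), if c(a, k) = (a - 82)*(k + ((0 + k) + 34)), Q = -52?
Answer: 1/6930 ≈ 0.00014430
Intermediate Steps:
c(a, k) = (-82 + a)*(34 + 2*k) (c(a, k) = (-82 + a)*(k + (k + 34)) = (-82 + a)*(k + (34 + k)) = (-82 + a)*(34 + 2*k))
1/c(-17, Q) = 1/(-2788 - 164*(-52) + 34*(-17) + 2*(-17)*(-52)) = 1/(-2788 + 8528 - 578 + 1768) = 1/6930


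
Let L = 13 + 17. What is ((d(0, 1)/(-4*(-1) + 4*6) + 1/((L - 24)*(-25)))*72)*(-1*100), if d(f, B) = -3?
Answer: 5736/7 ≈ 819.43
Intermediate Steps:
L = 30
((d(0, 1)/(-4*(-1) + 4*6) + 1/((L - 24)*(-25)))*72)*(-1*100) = ((-3/(-4*(-1) + 4*6) + 1/((30 - 24)*(-25)))*72)*(-1*100) = ((-3/(4 + 24) - 1/25/6)*72)*(-100) = ((-3/28 + (1/6)*(-1/25))*72)*(-100) = ((-3*1/28 - 1/150)*72)*(-100) = ((-3/28 - 1/150)*72)*(-100) = -239/2100*72*(-100) = -1434/175*(-100) = 5736/7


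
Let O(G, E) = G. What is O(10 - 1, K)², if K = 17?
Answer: 81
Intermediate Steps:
O(10 - 1, K)² = (10 - 1)² = 9² = 81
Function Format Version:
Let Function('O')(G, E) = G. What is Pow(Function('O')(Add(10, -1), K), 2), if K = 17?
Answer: 81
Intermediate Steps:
Pow(Function('O')(Add(10, -1), K), 2) = Pow(Add(10, -1), 2) = Pow(9, 2) = 81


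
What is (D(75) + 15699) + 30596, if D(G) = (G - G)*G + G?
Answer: 46370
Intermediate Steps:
D(G) = G (D(G) = 0*G + G = 0 + G = G)
(D(75) + 15699) + 30596 = (75 + 15699) + 30596 = 15774 + 30596 = 46370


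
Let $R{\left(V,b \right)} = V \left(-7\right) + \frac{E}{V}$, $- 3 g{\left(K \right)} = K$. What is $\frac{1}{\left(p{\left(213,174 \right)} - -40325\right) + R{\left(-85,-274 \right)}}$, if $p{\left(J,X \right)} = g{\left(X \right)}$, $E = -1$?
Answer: $\frac{85}{3473271} \approx 2.4473 \cdot 10^{-5}$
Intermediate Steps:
$g{\left(K \right)} = - \frac{K}{3}$
$p{\left(J,X \right)} = - \frac{X}{3}$
$R{\left(V,b \right)} = - \frac{1}{V} - 7 V$ ($R{\left(V,b \right)} = V \left(-7\right) - \frac{1}{V} = - 7 V - \frac{1}{V} = - \frac{1}{V} - 7 V$)
$\frac{1}{\left(p{\left(213,174 \right)} - -40325\right) + R{\left(-85,-274 \right)}} = \frac{1}{\left(\left(- \frac{1}{3}\right) 174 - -40325\right) - - \frac{50576}{85}} = \frac{1}{\left(-58 + 40325\right) + \left(\left(-1\right) \left(- \frac{1}{85}\right) + 595\right)} = \frac{1}{40267 + \left(\frac{1}{85} + 595\right)} = \frac{1}{40267 + \frac{50576}{85}} = \frac{1}{\frac{3473271}{85}} = \frac{85}{3473271}$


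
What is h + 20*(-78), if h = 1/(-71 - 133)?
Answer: -318241/204 ≈ -1560.0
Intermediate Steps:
h = -1/204 (h = 1/(-204) = -1/204 ≈ -0.0049020)
h + 20*(-78) = -1/204 + 20*(-78) = -1/204 - 1560 = -318241/204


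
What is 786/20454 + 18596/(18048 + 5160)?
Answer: 16608503/19779018 ≈ 0.83970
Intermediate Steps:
786/20454 + 18596/(18048 + 5160) = 786*(1/20454) + 18596/23208 = 131/3409 + 18596*(1/23208) = 131/3409 + 4649/5802 = 16608503/19779018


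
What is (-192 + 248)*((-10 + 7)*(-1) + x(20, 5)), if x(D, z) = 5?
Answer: 448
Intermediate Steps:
(-192 + 248)*((-10 + 7)*(-1) + x(20, 5)) = (-192 + 248)*((-10 + 7)*(-1) + 5) = 56*(-3*(-1) + 5) = 56*(3 + 5) = 56*8 = 448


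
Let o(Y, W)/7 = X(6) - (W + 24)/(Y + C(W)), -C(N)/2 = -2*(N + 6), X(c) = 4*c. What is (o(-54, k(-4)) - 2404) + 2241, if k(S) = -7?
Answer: 409/58 ≈ 7.0517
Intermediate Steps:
C(N) = 24 + 4*N (C(N) = -(-4)*(N + 6) = -(-4)*(6 + N) = -2*(-12 - 2*N) = 24 + 4*N)
o(Y, W) = 168 - 7*(24 + W)/(24 + Y + 4*W) (o(Y, W) = 7*(4*6 - (W + 24)/(Y + (24 + 4*W))) = 7*(24 - (24 + W)/(24 + Y + 4*W)) = 168 - 7*(24 + W)/(24 + Y + 4*W))
(o(-54, k(-4)) - 2404) + 2241 = (7*(552 + 24*(-54) + 95*(-7))/(24 - 54 + 4*(-7)) - 2404) + 2241 = (7*(552 - 1296 - 665)/(24 - 54 - 28) - 2404) + 2241 = (7*(-1409)/(-58) - 2404) + 2241 = (7*(-1/58)*(-1409) - 2404) + 2241 = (9863/58 - 2404) + 2241 = -129569/58 + 2241 = 409/58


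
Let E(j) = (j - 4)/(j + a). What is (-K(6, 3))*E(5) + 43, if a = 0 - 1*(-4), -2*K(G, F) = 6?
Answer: 130/3 ≈ 43.333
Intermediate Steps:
K(G, F) = -3 (K(G, F) = -½*6 = -3)
a = 4 (a = 0 + 4 = 4)
E(j) = (-4 + j)/(4 + j) (E(j) = (j - 4)/(j + 4) = (-4 + j)/(4 + j))
(-K(6, 3))*E(5) + 43 = (-1*(-3))*((-4 + 5)/(4 + 5)) + 43 = 3*(1/9) + 43 = 3*((⅑)*1) + 43 = 3*(⅑) + 43 = ⅓ + 43 = 130/3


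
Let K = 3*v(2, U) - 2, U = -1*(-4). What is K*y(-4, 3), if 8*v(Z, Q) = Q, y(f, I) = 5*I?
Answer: -15/2 ≈ -7.5000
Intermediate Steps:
U = 4
v(Z, Q) = Q/8
K = -½ (K = 3*((⅛)*4) - 2 = 3*(½) - 2 = 3/2 - 2 = -½ ≈ -0.50000)
K*y(-4, 3) = -5*3/2 = -½*15 = -15/2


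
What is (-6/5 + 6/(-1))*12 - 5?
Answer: -457/5 ≈ -91.400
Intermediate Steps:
(-6/5 + 6/(-1))*12 - 5 = (-6*⅕ + 6*(-1))*12 - 5 = (-6/5 - 6)*12 - 5 = -36/5*12 - 5 = -432/5 - 5 = -457/5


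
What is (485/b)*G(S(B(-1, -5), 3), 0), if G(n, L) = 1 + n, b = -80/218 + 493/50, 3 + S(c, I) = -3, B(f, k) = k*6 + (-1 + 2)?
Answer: -13216250/51737 ≈ -255.45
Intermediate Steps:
B(f, k) = 1 + 6*k (B(f, k) = 6*k + 1 = 1 + 6*k)
S(c, I) = -6 (S(c, I) = -3 - 3 = -6)
b = 51737/5450 (b = -80*1/218 + 493*(1/50) = -40/109 + 493/50 = 51737/5450 ≈ 9.4930)
(485/b)*G(S(B(-1, -5), 3), 0) = (485/(51737/5450))*(1 - 6) = (485*(5450/51737))*(-5) = (2643250/51737)*(-5) = -13216250/51737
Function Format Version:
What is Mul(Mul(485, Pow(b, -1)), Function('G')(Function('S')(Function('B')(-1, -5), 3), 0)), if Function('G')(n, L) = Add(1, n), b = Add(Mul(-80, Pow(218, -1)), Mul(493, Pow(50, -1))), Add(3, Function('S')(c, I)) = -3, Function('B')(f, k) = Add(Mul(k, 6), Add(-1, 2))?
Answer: Rational(-13216250, 51737) ≈ -255.45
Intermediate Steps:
Function('B')(f, k) = Add(1, Mul(6, k)) (Function('B')(f, k) = Add(Mul(6, k), 1) = Add(1, Mul(6, k)))
Function('S')(c, I) = -6 (Function('S')(c, I) = Add(-3, -3) = -6)
b = Rational(51737, 5450) (b = Add(Mul(-80, Rational(1, 218)), Mul(493, Rational(1, 50))) = Add(Rational(-40, 109), Rational(493, 50)) = Rational(51737, 5450) ≈ 9.4930)
Mul(Mul(485, Pow(b, -1)), Function('G')(Function('S')(Function('B')(-1, -5), 3), 0)) = Mul(Mul(485, Pow(Rational(51737, 5450), -1)), Add(1, -6)) = Mul(Mul(485, Rational(5450, 51737)), -5) = Mul(Rational(2643250, 51737), -5) = Rational(-13216250, 51737)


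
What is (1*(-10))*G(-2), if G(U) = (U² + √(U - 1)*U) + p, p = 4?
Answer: -80 + 20*I*√3 ≈ -80.0 + 34.641*I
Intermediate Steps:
G(U) = 4 + U² + U*√(-1 + U) (G(U) = (U² + √(U - 1)*U) + 4 = (U² + √(-1 + U)*U) + 4 = (U² + U*√(-1 + U)) + 4 = 4 + U² + U*√(-1 + U))
(1*(-10))*G(-2) = (1*(-10))*(4 + (-2)² - 2*√(-1 - 2)) = -10*(4 + 4 - 2*I*√3) = -10*(8 - 2*I*√3) = -80 + 20*I*√3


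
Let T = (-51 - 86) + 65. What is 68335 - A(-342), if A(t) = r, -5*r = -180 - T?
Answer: 341567/5 ≈ 68313.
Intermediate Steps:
T = -72 (T = -137 + 65 = -72)
r = 108/5 (r = -(-180 - 1*(-72))/5 = -(-180 + 72)/5 = -⅕*(-108) = 108/5 ≈ 21.600)
A(t) = 108/5
68335 - A(-342) = 68335 - 1*108/5 = 68335 - 108/5 = 341567/5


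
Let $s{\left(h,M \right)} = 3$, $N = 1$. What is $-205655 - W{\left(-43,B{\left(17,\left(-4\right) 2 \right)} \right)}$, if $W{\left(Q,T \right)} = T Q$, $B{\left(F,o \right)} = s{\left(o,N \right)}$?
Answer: $-205526$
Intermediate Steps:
$B{\left(F,o \right)} = 3$
$W{\left(Q,T \right)} = Q T$
$-205655 - W{\left(-43,B{\left(17,\left(-4\right) 2 \right)} \right)} = -205655 - \left(-43\right) 3 = -205655 - -129 = -205655 + 129 = -205526$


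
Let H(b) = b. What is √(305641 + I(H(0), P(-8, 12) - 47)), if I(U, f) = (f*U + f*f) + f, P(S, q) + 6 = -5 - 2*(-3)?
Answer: √308293 ≈ 555.24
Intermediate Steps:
P(S, q) = -5 (P(S, q) = -6 + (-5 - 2*(-3)) = -6 + (-5 + 6) = -6 + 1 = -5)
I(U, f) = f + f² + U*f (I(U, f) = (U*f + f²) + f = (f² + U*f) + f = f + f² + U*f)
√(305641 + I(H(0), P(-8, 12) - 47)) = √(305641 + (-5 - 47)*(1 + 0 + (-5 - 47))) = √(305641 - 52*(1 + 0 - 52)) = √(305641 - 52*(-51)) = √(305641 + 2652) = √308293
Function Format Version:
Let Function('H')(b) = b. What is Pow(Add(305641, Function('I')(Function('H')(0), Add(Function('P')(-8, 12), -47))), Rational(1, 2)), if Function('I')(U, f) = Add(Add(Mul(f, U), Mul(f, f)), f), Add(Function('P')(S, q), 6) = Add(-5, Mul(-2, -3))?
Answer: Pow(308293, Rational(1, 2)) ≈ 555.24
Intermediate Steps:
Function('P')(S, q) = -5 (Function('P')(S, q) = Add(-6, Add(-5, Mul(-2, -3))) = Add(-6, Add(-5, 6)) = Add(-6, 1) = -5)
Function('I')(U, f) = Add(f, Pow(f, 2), Mul(U, f)) (Function('I')(U, f) = Add(Add(Mul(U, f), Pow(f, 2)), f) = Add(Add(Pow(f, 2), Mul(U, f)), f) = Add(f, Pow(f, 2), Mul(U, f)))
Pow(Add(305641, Function('I')(Function('H')(0), Add(Function('P')(-8, 12), -47))), Rational(1, 2)) = Pow(Add(305641, Mul(Add(-5, -47), Add(1, 0, Add(-5, -47)))), Rational(1, 2)) = Pow(Add(305641, Mul(-52, Add(1, 0, -52))), Rational(1, 2)) = Pow(Add(305641, Mul(-52, -51)), Rational(1, 2)) = Pow(Add(305641, 2652), Rational(1, 2)) = Pow(308293, Rational(1, 2))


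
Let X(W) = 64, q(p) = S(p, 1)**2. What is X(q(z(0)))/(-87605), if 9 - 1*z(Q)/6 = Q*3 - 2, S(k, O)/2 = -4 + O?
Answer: -64/87605 ≈ -0.00073055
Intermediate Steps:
S(k, O) = -8 + 2*O (S(k, O) = 2*(-4 + O) = -8 + 2*O)
z(Q) = 66 - 18*Q (z(Q) = 54 - 6*(Q*3 - 2) = 54 - 6*(3*Q - 2) = 54 - 6*(-2 + 3*Q) = 54 + (12 - 18*Q) = 66 - 18*Q)
q(p) = 36 (q(p) = (-8 + 2*1)**2 = (-8 + 2)**2 = (-6)**2 = 36)
X(q(z(0)))/(-87605) = 64/(-87605) = 64*(-1/87605) = -64/87605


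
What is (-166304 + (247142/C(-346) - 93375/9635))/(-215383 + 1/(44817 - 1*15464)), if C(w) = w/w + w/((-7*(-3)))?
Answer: 3350915064789017/3959396473677450 ≈ 0.84632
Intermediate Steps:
C(w) = 1 + w/21
(-166304 + (247142/C(-346) - 93375/9635))/(-215383 + 1/(44817 - 1*15464)) = (-166304 + (247142/(1 + (1/21)*(-346)) - 93375/9635))/(-215383 + 1/(44817 - 1*15464)) = (-166304 + (247142/(1 - 346/21) - 93375*1/9635))/(-215383 + 1/(44817 - 15464)) = (-166304 + (247142/(-325/21) - 18675/1927))/(-215383 + 1/29353) = (-166304 + (247142*(-21/325) - 18675/1927))/(-215383 + 1/29353) = (-166304 + (-5189982/325 - 18675/1927))/(-6322137198/29353) = (-166304 - 10007164689/626275)*(-29353/6322137198) = -114159202289/626275*(-29353/6322137198) = 3350915064789017/3959396473677450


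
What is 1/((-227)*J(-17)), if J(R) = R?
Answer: 1/3859 ≈ 0.00025913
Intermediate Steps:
1/((-227)*J(-17)) = 1/(-227*(-17)) = -1/227*(-1/17) = 1/3859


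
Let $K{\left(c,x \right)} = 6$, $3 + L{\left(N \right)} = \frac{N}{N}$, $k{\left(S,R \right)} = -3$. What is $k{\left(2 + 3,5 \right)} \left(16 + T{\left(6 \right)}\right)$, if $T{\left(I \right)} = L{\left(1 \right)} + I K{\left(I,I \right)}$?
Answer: $-150$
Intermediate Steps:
$L{\left(N \right)} = -2$ ($L{\left(N \right)} = -3 + \frac{N}{N} = -3 + 1 = -2$)
$T{\left(I \right)} = -2 + 6 I$ ($T{\left(I \right)} = -2 + I 6 = -2 + 6 I$)
$k{\left(2 + 3,5 \right)} \left(16 + T{\left(6 \right)}\right) = - 3 \left(16 + \left(-2 + 6 \cdot 6\right)\right) = - 3 \left(16 + \left(-2 + 36\right)\right) = - 3 \left(16 + 34\right) = \left(-3\right) 50 = -150$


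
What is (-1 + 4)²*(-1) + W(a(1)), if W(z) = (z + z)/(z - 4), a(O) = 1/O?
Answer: -29/3 ≈ -9.6667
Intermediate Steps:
W(z) = 2*z/(-4 + z) (W(z) = (2*z)/(-4 + z) = 2*z/(-4 + z))
(-1 + 4)²*(-1) + W(a(1)) = (-1 + 4)²*(-1) + 2/(1*(-4 + 1/1)) = 3²*(-1) + 2*1/(-4 + 1) = 9*(-1) + 2*1/(-3) = -9 + 2*1*(-⅓) = -9 - ⅔ = -29/3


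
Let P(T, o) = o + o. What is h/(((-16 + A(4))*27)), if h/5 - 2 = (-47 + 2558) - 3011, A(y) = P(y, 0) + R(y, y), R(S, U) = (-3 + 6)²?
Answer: 830/63 ≈ 13.175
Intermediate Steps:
R(S, U) = 9 (R(S, U) = 3² = 9)
P(T, o) = 2*o
A(y) = 9 (A(y) = 2*0 + 9 = 0 + 9 = 9)
h = -2490 (h = 10 + 5*((-47 + 2558) - 3011) = 10 + 5*(2511 - 3011) = 10 + 5*(-500) = 10 - 2500 = -2490)
h/(((-16 + A(4))*27)) = -2490*1/(27*(-16 + 9)) = -2490/((-7*27)) = -2490/(-189) = -2490*(-1/189) = 830/63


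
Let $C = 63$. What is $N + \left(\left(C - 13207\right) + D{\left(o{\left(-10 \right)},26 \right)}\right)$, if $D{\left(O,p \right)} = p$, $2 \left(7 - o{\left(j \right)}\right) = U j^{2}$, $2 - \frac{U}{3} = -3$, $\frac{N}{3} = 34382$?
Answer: $90028$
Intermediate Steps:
$N = 103146$ ($N = 3 \cdot 34382 = 103146$)
$U = 15$ ($U = 6 - -9 = 6 + 9 = 15$)
$o{\left(j \right)} = 7 - \frac{15 j^{2}}{2}$
$N + \left(\left(C - 13207\right) + D{\left(o{\left(-10 \right)},26 \right)}\right) = 103146 + \left(\left(63 - 13207\right) + 26\right) = 103146 + \left(-13144 + 26\right) = 103146 - 13118 = 90028$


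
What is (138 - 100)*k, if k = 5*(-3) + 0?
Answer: -570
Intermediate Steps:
k = -15 (k = -15 + 0 = -15)
(138 - 100)*k = (138 - 100)*(-15) = 38*(-15) = -570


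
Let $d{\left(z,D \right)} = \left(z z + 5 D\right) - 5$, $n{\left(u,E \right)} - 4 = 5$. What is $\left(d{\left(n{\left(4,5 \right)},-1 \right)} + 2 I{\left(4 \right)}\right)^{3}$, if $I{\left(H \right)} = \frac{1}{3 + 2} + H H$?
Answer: $\frac{138188413}{125} \approx 1.1055 \cdot 10^{6}$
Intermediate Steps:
$n{\left(u,E \right)} = 9$ ($n{\left(u,E \right)} = 4 + 5 = 9$)
$d{\left(z,D \right)} = -5 + z^{2} + 5 D$ ($d{\left(z,D \right)} = \left(z^{2} + 5 D\right) - 5 = -5 + z^{2} + 5 D$)
$I{\left(H \right)} = \frac{1}{5} + H^{2}$
$\left(d{\left(n{\left(4,5 \right)},-1 \right)} + 2 I{\left(4 \right)}\right)^{3} = \left(\left(-5 + 9^{2} + 5 \left(-1\right)\right) + 2 \left(\frac{1}{5} + 4^{2}\right)\right)^{3} = \left(\left(-5 + 81 - 5\right) + 2 \left(\frac{1}{5} + 16\right)\right)^{3} = \left(71 + 2 \cdot \frac{81}{5}\right)^{3} = \left(71 + \frac{162}{5}\right)^{3} = \left(\frac{517}{5}\right)^{3} = \frac{138188413}{125}$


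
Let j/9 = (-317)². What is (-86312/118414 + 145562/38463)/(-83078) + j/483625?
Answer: 85550931068681209774/45748935258562603875 ≈ 1.8700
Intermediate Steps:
j = 904401 (j = 9*(-317)² = 9*100489 = 904401)
(-86312/118414 + 145562/38463)/(-83078) + j/483625 = (-86312/118414 + 145562/38463)/(-83078) + 904401/483625 = (-86312*1/118414 + 145562*(1/38463))*(-1/83078) + 904401*(1/483625) = (-43156/59207 + 145562/38463)*(-1/83078) + 904401/483625 = (6958380106/2277278841)*(-1/83078) + 904401/483625 = -3479190053/94595885776299 + 904401/483625 = 85550931068681209774/45748935258562603875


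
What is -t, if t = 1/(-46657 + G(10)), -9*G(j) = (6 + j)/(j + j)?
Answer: 45/2099569 ≈ 2.1433e-5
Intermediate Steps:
G(j) = -(6 + j)/(18*j) (G(j) = -(6 + j)/(9*(j + j)) = -(6 + j)/(9*(2*j)) = -(6 + j)*1/(2*j)/9 = -(6 + j)/(18*j))
t = -45/2099569 (t = 1/(-46657 + (1/18)*(-6 - 1*10)/10) = 1/(-46657 + (1/18)*(⅒)*(-6 - 10)) = 1/(-46657 + (1/18)*(⅒)*(-16)) = 1/(-46657 - 4/45) = 1/(-2099569/45) = -45/2099569 ≈ -2.1433e-5)
-t = -1*(-45/2099569) = 45/2099569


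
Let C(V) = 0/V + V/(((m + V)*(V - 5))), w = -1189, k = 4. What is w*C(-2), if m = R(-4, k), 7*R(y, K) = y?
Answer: 1189/9 ≈ 132.11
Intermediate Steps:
R(y, K) = y/7
m = -4/7 (m = (⅐)*(-4) = -4/7 ≈ -0.57143)
C(V) = V/((-5 + V)*(-4/7 + V)) (C(V) = 0/V + V/(((-4/7 + V)*(V - 5))) = 0 + V/(((-4/7 + V)*(-5 + V))) = 0 + V/(((-5 + V)*(-4/7 + V))) = 0 + V*(1/((-5 + V)*(-4/7 + V))) = 0 + V/((-5 + V)*(-4/7 + V)) = V/((-5 + V)*(-4/7 + V)))
w*C(-2) = -8323*(-2)/(20 - 39*(-2) + 7*(-2)²) = -8323*(-2)/(20 + 78 + 7*4) = -8323*(-2)/(20 + 78 + 28) = -8323*(-2)/126 = -1189*(-⅑) = 1189/9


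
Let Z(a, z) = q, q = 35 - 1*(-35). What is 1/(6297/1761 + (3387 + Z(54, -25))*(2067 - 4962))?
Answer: -587/5874702706 ≈ -9.9920e-8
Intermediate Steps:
q = 70 (q = 35 + 35 = 70)
Z(a, z) = 70
1/(6297/1761 + (3387 + Z(54, -25))*(2067 - 4962)) = 1/(6297/1761 + (3387 + 70)*(2067 - 4962)) = 1/(6297*(1/1761) + 3457*(-2895)) = 1/(2099/587 - 10008015) = 1/(-5874702706/587) = -587/5874702706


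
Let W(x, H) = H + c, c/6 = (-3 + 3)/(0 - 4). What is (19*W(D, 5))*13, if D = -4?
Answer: 1235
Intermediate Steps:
c = 0 (c = 6*((-3 + 3)/(0 - 4)) = 6*(0/(-4)) = 6*(0*(-¼)) = 6*0 = 0)
W(x, H) = H (W(x, H) = H + 0 = H)
(19*W(D, 5))*13 = (19*5)*13 = 95*13 = 1235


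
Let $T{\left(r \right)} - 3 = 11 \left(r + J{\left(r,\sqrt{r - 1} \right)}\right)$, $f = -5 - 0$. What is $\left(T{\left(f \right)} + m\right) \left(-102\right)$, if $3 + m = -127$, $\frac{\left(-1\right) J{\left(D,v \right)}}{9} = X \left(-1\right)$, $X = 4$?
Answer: $-21828$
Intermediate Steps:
$f = -5$ ($f = -5 + 0 = -5$)
$J{\left(D,v \right)} = 36$ ($J{\left(D,v \right)} = - 9 \cdot 4 \left(-1\right) = \left(-9\right) \left(-4\right) = 36$)
$m = -130$ ($m = -3 - 127 = -130$)
$T{\left(r \right)} = 399 + 11 r$ ($T{\left(r \right)} = 3 + 11 \left(r + 36\right) = 3 + 11 \left(36 + r\right) = 3 + \left(396 + 11 r\right) = 399 + 11 r$)
$\left(T{\left(f \right)} + m\right) \left(-102\right) = \left(\left(399 + 11 \left(-5\right)\right) - 130\right) \left(-102\right) = \left(\left(399 - 55\right) - 130\right) \left(-102\right) = \left(344 - 130\right) \left(-102\right) = 214 \left(-102\right) = -21828$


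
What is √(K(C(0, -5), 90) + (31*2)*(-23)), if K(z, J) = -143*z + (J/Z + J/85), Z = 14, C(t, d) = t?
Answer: I*√20087557/119 ≈ 37.663*I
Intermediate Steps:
K(z, J) = -143*z + 99*J/1190 (K(z, J) = -143*z + (J/14 + J/85) = -143*z + 99*J/1190)
√(K(C(0, -5), 90) + (31*2)*(-23)) = √((-143*0 + (99/1190)*90) + (31*2)*(-23)) = √((0 + 891/119) + 62*(-23)) = √(891/119 - 1426) = √(-168803/119) = I*√20087557/119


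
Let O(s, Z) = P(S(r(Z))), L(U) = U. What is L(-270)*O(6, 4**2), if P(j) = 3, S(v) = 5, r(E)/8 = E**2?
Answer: -810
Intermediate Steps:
r(E) = 8*E**2
O(s, Z) = 3
L(-270)*O(6, 4**2) = -270*3 = -810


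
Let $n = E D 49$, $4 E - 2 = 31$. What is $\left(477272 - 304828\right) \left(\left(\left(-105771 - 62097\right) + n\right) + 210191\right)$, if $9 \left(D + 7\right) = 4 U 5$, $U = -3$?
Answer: $6345637423$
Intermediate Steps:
$E = \frac{33}{4}$ ($E = \frac{1}{2} + \frac{1}{4} \cdot 31 = \frac{1}{2} + \frac{31}{4} = \frac{33}{4} \approx 8.25$)
$D = - \frac{41}{3}$ ($D = -7 + \frac{4 \left(-3\right) 5}{9} = -7 + \frac{\left(-12\right) 5}{9} = -7 + \frac{1}{9} \left(-60\right) = -7 - \frac{20}{3} = - \frac{41}{3} \approx -13.667$)
$n = - \frac{22099}{4}$ ($n = \frac{33}{4} \left(- \frac{41}{3}\right) 49 = \left(- \frac{451}{4}\right) 49 = - \frac{22099}{4} \approx -5524.8$)
$\left(477272 - 304828\right) \left(\left(\left(-105771 - 62097\right) + n\right) + 210191\right) = \left(477272 - 304828\right) \left(\left(\left(-105771 - 62097\right) - \frac{22099}{4}\right) + 210191\right) = 172444 \left(\left(-167868 - \frac{22099}{4}\right) + 210191\right) = 172444 \left(- \frac{693571}{4} + 210191\right) = 172444 \cdot \frac{147193}{4} = 6345637423$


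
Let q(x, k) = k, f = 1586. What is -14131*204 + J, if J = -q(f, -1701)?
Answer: -2881023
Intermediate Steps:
J = 1701 (J = -1*(-1701) = 1701)
-14131*204 + J = -14131*204 + 1701 = -2882724 + 1701 = -2881023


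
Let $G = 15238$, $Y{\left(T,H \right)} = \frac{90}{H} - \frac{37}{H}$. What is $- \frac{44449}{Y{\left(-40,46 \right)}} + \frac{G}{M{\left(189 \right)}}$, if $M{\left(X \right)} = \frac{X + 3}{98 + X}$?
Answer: $- \frac{80394175}{5088} \approx -15801.0$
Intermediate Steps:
$Y{\left(T,H \right)} = \frac{53}{H}$
$M{\left(X \right)} = \frac{3 + X}{98 + X}$
$- \frac{44449}{Y{\left(-40,46 \right)}} + \frac{G}{M{\left(189 \right)}} = - \frac{44449}{53 \cdot \frac{1}{46}} + \frac{15238}{\frac{1}{98 + 189} \left(3 + 189\right)} = - \frac{44449}{53 \cdot \frac{1}{46}} + \frac{15238}{\frac{1}{287} \cdot 192} = - \frac{44449}{\frac{53}{46}} + \frac{15238}{\frac{1}{287} \cdot 192} = \left(-44449\right) \frac{46}{53} + \frac{15238}{\frac{192}{287}} = - \frac{2044654}{53} + 15238 \cdot \frac{287}{192} = - \frac{2044654}{53} + \frac{2186653}{96} = - \frac{80394175}{5088}$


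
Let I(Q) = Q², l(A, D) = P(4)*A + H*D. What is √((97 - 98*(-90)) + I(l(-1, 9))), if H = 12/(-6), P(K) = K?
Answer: √9401 ≈ 96.959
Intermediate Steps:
H = -2 (H = 12*(-⅙) = -2)
l(A, D) = -2*D + 4*A (l(A, D) = 4*A - 2*D = -2*D + 4*A)
√((97 - 98*(-90)) + I(l(-1, 9))) = √((97 - 98*(-90)) + (-2*9 + 4*(-1))²) = √((97 + 8820) + (-18 - 4)²) = √(8917 + (-22)²) = √(8917 + 484) = √9401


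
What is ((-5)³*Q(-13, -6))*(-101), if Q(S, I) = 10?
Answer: 126250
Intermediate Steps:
((-5)³*Q(-13, -6))*(-101) = ((-5)³*10)*(-101) = -125*10*(-101) = -1250*(-101) = 126250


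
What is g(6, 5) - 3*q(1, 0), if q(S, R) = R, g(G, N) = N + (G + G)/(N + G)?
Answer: 67/11 ≈ 6.0909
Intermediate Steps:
g(G, N) = N + 2*G/(G + N) (g(G, N) = N + (2*G)/(G + N) = N + 2*G/(G + N))
g(6, 5) - 3*q(1, 0) = (5² + 2*6 + 6*5)/(6 + 5) - 3*0 = (25 + 12 + 30)/11 + 0 = (1/11)*67 + 0 = 67/11 + 0 = 67/11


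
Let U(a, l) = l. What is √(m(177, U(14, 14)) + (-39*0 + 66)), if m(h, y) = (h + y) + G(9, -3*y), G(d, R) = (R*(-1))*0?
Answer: √257 ≈ 16.031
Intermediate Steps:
G(d, R) = 0 (G(d, R) = -R*0 = 0)
m(h, y) = h + y (m(h, y) = (h + y) + 0 = h + y)
√(m(177, U(14, 14)) + (-39*0 + 66)) = √((177 + 14) + (-39*0 + 66)) = √(191 + (0 + 66)) = √(191 + 66) = √257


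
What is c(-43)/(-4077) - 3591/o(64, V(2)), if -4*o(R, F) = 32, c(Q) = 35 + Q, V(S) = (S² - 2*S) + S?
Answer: 14640571/32616 ≈ 448.88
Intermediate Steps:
V(S) = S² - S
o(R, F) = -8 (o(R, F) = -¼*32 = -8)
c(-43)/(-4077) - 3591/o(64, V(2)) = (35 - 43)/(-4077) - 3591/(-8) = -8*(-1/4077) - 3591*(-⅛) = 8/4077 + 3591/8 = 14640571/32616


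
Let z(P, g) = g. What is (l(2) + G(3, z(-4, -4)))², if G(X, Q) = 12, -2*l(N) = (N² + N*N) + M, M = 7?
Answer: 81/4 ≈ 20.250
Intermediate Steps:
l(N) = -7/2 - N² (l(N) = -((N² + N*N) + 7)/2 = -((N² + N²) + 7)/2 = -(2*N² + 7)/2 = -(7 + 2*N²)/2 = -7/2 - N²)
(l(2) + G(3, z(-4, -4)))² = ((-7/2 - 1*2²) + 12)² = ((-7/2 - 1*4) + 12)² = ((-7/2 - 4) + 12)² = (-15/2 + 12)² = (9/2)² = 81/4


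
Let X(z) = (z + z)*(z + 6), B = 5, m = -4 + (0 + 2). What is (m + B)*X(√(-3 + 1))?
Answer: -12 + 36*I*√2 ≈ -12.0 + 50.912*I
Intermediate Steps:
m = -2 (m = -4 + 2 = -2)
X(z) = 2*z*(6 + z) (X(z) = (2*z)*(6 + z) = 2*z*(6 + z))
(m + B)*X(√(-3 + 1)) = (-2 + 5)*(2*√(-3 + 1)*(6 + √(-3 + 1))) = 3*(2*√(-2)*(6 + √(-2))) = 3*(2*(I*√2)*(6 + I*√2)) = 3*(2*I*√2*(6 + I*√2)) = 6*I*√2*(6 + I*√2)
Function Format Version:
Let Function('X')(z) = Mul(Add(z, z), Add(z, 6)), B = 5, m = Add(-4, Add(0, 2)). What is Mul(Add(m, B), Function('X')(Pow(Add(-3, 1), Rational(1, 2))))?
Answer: Add(-12, Mul(36, I, Pow(2, Rational(1, 2)))) ≈ Add(-12.000, Mul(50.912, I))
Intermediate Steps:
m = -2 (m = Add(-4, 2) = -2)
Function('X')(z) = Mul(2, z, Add(6, z)) (Function('X')(z) = Mul(Mul(2, z), Add(6, z)) = Mul(2, z, Add(6, z)))
Mul(Add(m, B), Function('X')(Pow(Add(-3, 1), Rational(1, 2)))) = Mul(Add(-2, 5), Mul(2, Pow(Add(-3, 1), Rational(1, 2)), Add(6, Pow(Add(-3, 1), Rational(1, 2))))) = Mul(3, Mul(2, Pow(-2, Rational(1, 2)), Add(6, Pow(-2, Rational(1, 2))))) = Mul(3, Mul(2, Mul(I, Pow(2, Rational(1, 2))), Add(6, Mul(I, Pow(2, Rational(1, 2)))))) = Mul(3, Mul(2, I, Pow(2, Rational(1, 2)), Add(6, Mul(I, Pow(2, Rational(1, 2)))))) = Mul(6, I, Pow(2, Rational(1, 2)), Add(6, Mul(I, Pow(2, Rational(1, 2)))))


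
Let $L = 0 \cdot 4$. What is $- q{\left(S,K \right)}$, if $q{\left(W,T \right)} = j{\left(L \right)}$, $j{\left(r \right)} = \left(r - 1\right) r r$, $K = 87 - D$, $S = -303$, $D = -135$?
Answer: $0$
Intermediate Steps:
$K = 222$ ($K = 87 - -135 = 87 + 135 = 222$)
$L = 0$
$j{\left(r \right)} = r^{2} \left(-1 + r\right)$ ($j{\left(r \right)} = \left(-1 + r\right) r r = r \left(-1 + r\right) r = r^{2} \left(-1 + r\right)$)
$q{\left(W,T \right)} = 0$ ($q{\left(W,T \right)} = 0^{2} \left(-1 + 0\right) = 0 \left(-1\right) = 0$)
$- q{\left(S,K \right)} = \left(-1\right) 0 = 0$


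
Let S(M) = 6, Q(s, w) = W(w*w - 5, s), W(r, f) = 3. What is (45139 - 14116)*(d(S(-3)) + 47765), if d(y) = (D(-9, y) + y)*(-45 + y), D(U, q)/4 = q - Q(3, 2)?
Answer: 1460035449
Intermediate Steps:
Q(s, w) = 3
D(U, q) = -12 + 4*q (D(U, q) = 4*(q - 1*3) = 4*(q - 3) = 4*(-3 + q) = -12 + 4*q)
d(y) = (-45 + y)*(-12 + 5*y) (d(y) = ((-12 + 4*y) + y)*(-45 + y) = (-12 + 5*y)*(-45 + y) = (-45 + y)*(-12 + 5*y))
(45139 - 14116)*(d(S(-3)) + 47765) = (45139 - 14116)*((540 - 237*6 + 5*6**2) + 47765) = 31023*((540 - 1422 + 5*36) + 47765) = 31023*((540 - 1422 + 180) + 47765) = 31023*(-702 + 47765) = 31023*47063 = 1460035449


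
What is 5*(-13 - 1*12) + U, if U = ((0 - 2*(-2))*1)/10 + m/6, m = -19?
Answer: -3833/30 ≈ -127.77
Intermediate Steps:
U = -83/30 (U = ((0 - 2*(-2))*1)/10 - 19/6 = ((0 + 4)*1)*(1/10) - 19*1/6 = (4*1)*(1/10) - 19/6 = 4*(1/10) - 19/6 = 2/5 - 19/6 = -83/30 ≈ -2.7667)
5*(-13 - 1*12) + U = 5*(-13 - 1*12) - 83/30 = 5*(-13 - 12) - 83/30 = 5*(-25) - 83/30 = -125 - 83/30 = -3833/30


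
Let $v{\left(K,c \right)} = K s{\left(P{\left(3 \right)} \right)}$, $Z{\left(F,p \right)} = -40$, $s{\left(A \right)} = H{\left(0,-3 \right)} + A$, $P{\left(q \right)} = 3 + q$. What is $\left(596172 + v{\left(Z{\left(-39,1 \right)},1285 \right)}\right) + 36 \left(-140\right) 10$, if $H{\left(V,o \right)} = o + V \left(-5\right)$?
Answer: $545652$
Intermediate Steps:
$H{\left(V,o \right)} = o - 5 V$
$s{\left(A \right)} = -3 + A$ ($s{\left(A \right)} = \left(-3 - 0\right) + A = \left(-3 + 0\right) + A = -3 + A$)
$v{\left(K,c \right)} = 3 K$ ($v{\left(K,c \right)} = K \left(-3 + \left(3 + 3\right)\right) = K \left(-3 + 6\right) = K 3 = 3 K$)
$\left(596172 + v{\left(Z{\left(-39,1 \right)},1285 \right)}\right) + 36 \left(-140\right) 10 = \left(596172 + 3 \left(-40\right)\right) + 36 \left(-140\right) 10 = \left(596172 - 120\right) - 50400 = 596052 - 50400 = 545652$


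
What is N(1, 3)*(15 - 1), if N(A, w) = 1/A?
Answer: 14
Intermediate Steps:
N(1, 3)*(15 - 1) = (15 - 1)/1 = 1*14 = 14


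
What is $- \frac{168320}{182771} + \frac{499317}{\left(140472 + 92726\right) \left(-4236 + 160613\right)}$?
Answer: $- \frac{67450561857443}{73242573287726} \approx -0.92092$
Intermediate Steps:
$- \frac{168320}{182771} + \frac{499317}{\left(140472 + 92726\right) \left(-4236 + 160613\right)} = \left(-168320\right) \frac{1}{182771} + \frac{499317}{233198 \cdot 156377} = - \frac{168320}{182771} + \frac{499317}{36466803646} = - \frac{168320}{182771} + 499317 \cdot \frac{1}{36466803646} = - \frac{168320}{182771} + \frac{5487}{400734106} = - \frac{67450561857443}{73242573287726}$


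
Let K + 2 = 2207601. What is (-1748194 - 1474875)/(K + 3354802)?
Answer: -3223069/5562401 ≈ -0.57944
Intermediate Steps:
K = 2207599 (K = -2 + 2207601 = 2207599)
(-1748194 - 1474875)/(K + 3354802) = (-1748194 - 1474875)/(2207599 + 3354802) = -3223069/5562401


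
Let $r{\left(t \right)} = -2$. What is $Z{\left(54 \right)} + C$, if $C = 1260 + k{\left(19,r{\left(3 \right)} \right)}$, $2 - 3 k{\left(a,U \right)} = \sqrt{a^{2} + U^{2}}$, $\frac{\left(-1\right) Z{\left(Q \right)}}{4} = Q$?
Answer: $\frac{3134}{3} - \frac{\sqrt{365}}{3} \approx 1038.3$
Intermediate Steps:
$Z{\left(Q \right)} = - 4 Q$
$k{\left(a,U \right)} = \frac{2}{3} - \frac{\sqrt{U^{2} + a^{2}}}{3}$ ($k{\left(a,U \right)} = \frac{2}{3} - \frac{\sqrt{a^{2} + U^{2}}}{3} = \frac{2}{3} - \frac{\sqrt{U^{2} + a^{2}}}{3}$)
$C = \frac{3782}{3} - \frac{\sqrt{365}}{3}$ ($C = 1260 + \left(\frac{2}{3} - \frac{\sqrt{\left(-2\right)^{2} + 19^{2}}}{3}\right) = 1260 + \left(\frac{2}{3} - \frac{\sqrt{4 + 361}}{3}\right) = 1260 + \left(\frac{2}{3} - \frac{\sqrt{365}}{3}\right) = \frac{3782}{3} - \frac{\sqrt{365}}{3} \approx 1254.3$)
$Z{\left(54 \right)} + C = \left(-4\right) 54 + \left(\frac{3782}{3} - \frac{\sqrt{365}}{3}\right) = -216 + \left(\frac{3782}{3} - \frac{\sqrt{365}}{3}\right) = \frac{3134}{3} - \frac{\sqrt{365}}{3}$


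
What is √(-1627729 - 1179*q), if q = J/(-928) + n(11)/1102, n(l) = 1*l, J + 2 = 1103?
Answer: I*√31600579227562/4408 ≈ 1275.3*I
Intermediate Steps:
J = 1101 (J = -2 + 1103 = 1101)
n(l) = l
q = -20743/17632 (q = 1101/(-928) + 11/1102 = 1101*(-1/928) + 11*(1/1102) = -1101/928 + 11/1102 = -20743/17632 ≈ -1.1764)
√(-1627729 - 1179*q) = √(-1627729 - 1179*(-20743/17632)) = √(-1627729 + 24455997/17632) = √(-28675661731/17632) = I*√31600579227562/4408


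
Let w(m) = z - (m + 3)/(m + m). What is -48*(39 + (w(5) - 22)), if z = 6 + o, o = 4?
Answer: -6288/5 ≈ -1257.6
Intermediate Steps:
z = 10 (z = 6 + 4 = 10)
w(m) = 10 - (3 + m)/(2*m) (w(m) = 10 - (m + 3)/(m + m) = 10 - (3 + m)/(2*m))
-48*(39 + (w(5) - 22)) = -48*(39 + ((½)*(-3 + 19*5)/5 - 22)) = -48*(39 + ((½)*(⅕)*(-3 + 95) - 22)) = -48*(39 + ((½)*(⅕)*92 - 22)) = -48*(39 + (46/5 - 22)) = -48*(39 - 64/5) = -48*131/5 = -6288/5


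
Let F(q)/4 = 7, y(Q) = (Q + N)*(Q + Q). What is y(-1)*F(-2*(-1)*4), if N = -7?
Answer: 448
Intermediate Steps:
y(Q) = 2*Q*(-7 + Q) (y(Q) = (Q - 7)*(Q + Q) = (-7 + Q)*(2*Q) = 2*Q*(-7 + Q))
F(q) = 28 (F(q) = 4*7 = 28)
y(-1)*F(-2*(-1)*4) = (2*(-1)*(-7 - 1))*28 = (2*(-1)*(-8))*28 = 16*28 = 448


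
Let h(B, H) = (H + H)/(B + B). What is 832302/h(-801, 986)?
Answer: -333336951/493 ≈ -6.7614e+5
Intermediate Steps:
h(B, H) = H/B (h(B, H) = (2*H)/((2*B)) = (2*H)*(1/(2*B)) = H/B)
832302/h(-801, 986) = 832302/((986/(-801))) = 832302/((986*(-1/801))) = 832302/(-986/801) = 832302*(-801/986) = -333336951/493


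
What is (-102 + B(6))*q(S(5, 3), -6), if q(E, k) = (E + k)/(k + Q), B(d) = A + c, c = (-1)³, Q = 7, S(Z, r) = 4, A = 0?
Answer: 206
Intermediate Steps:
c = -1
B(d) = -1 (B(d) = 0 - 1 = -1)
q(E, k) = (E + k)/(7 + k) (q(E, k) = (E + k)/(k + 7) = (E + k)/(7 + k))
(-102 + B(6))*q(S(5, 3), -6) = (-102 - 1)*((4 - 6)/(7 - 6)) = -103*(-2)/1 = -103*(-2) = 206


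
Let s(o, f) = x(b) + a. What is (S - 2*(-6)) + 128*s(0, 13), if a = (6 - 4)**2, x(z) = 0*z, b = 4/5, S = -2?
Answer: 522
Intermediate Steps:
b = 4/5 (b = 4*(1/5) = 4/5 ≈ 0.80000)
x(z) = 0
a = 4 (a = 2**2 = 4)
s(o, f) = 4 (s(o, f) = 0 + 4 = 4)
(S - 2*(-6)) + 128*s(0, 13) = (-2 - 2*(-6)) + 128*4 = (-2 + 12) + 512 = 10 + 512 = 522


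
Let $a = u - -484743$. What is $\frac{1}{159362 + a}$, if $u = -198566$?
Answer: $\frac{1}{445539} \approx 2.2445 \cdot 10^{-6}$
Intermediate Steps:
$a = 286177$ ($a = -198566 - -484743 = -198566 + 484743 = 286177$)
$\frac{1}{159362 + a} = \frac{1}{159362 + 286177} = \frac{1}{445539}$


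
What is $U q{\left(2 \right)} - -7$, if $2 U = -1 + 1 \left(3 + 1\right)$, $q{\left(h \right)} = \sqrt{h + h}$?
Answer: $10$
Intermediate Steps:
$q{\left(h \right)} = \sqrt{2} \sqrt{h}$ ($q{\left(h \right)} = \sqrt{2 h} = \sqrt{2} \sqrt{h}$)
$U = \frac{3}{2}$ ($U = \frac{-1 + 1 \left(3 + 1\right)}{2} = \frac{-1 + 1 \cdot 4}{2} = \frac{-1 + 4}{2} = \frac{1}{2} \cdot 3 = \frac{3}{2} \approx 1.5$)
$U q{\left(2 \right)} - -7 = \frac{3 \sqrt{2} \sqrt{2}}{2} - -7 = \frac{3}{2} \cdot 2 + \left(-2 + 9\right) = 3 + 7 = 10$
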